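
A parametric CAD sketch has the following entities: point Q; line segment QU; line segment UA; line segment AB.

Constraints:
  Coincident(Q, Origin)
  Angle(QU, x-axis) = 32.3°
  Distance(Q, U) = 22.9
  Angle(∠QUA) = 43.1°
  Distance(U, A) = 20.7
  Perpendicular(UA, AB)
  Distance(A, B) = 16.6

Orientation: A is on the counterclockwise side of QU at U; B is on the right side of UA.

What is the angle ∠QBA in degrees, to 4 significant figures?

7.035°

Q is at the origin; QU runs at 32.3° with length 22.9, so U = 22.9·(cos 32.3°, sin 32.3°) = (19.36, 12.24). ∠QUA = 43.1°, so UA runs at 32.3° + (180° − 43.1°) = 169.2° from the x-axis; with |UA| = 20.7, A = U + 20.7·(cos 169.2°, sin 169.2°) = (-0.9769, 16.12). The perpendicularity gives AB at right angles to UA; with |AB| = 16.6 on the right of UA, B = A + 16.6·(0.1874, 0.9823) = (2.134, 32.42). Then cos ∠QBA = BQ·BA / (|BQ||BA|), giving 7.035°.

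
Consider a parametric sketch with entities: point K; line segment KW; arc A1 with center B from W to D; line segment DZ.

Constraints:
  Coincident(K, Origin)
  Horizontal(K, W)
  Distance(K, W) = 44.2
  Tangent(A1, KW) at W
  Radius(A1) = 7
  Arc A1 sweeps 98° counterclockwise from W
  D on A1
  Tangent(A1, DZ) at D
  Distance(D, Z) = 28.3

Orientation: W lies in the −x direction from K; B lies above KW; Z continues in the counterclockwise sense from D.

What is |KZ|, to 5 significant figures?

54.717

On A1, W sits at bearing -90° from B; a 98° counterclockwise sweep puts D at bearing 8°, so D = B + 7.0·(cos 8°, sin 8°) = (-37.268, 7.9742). Since A1 is tangent to DZ there, BD ⟂ DZ, so DZ runs along (−sin 8°, cos 8°); with |DZ| = 28.3, Z = (-41.207, 35.999). Then |KZ| = |Z − K| = 54.717.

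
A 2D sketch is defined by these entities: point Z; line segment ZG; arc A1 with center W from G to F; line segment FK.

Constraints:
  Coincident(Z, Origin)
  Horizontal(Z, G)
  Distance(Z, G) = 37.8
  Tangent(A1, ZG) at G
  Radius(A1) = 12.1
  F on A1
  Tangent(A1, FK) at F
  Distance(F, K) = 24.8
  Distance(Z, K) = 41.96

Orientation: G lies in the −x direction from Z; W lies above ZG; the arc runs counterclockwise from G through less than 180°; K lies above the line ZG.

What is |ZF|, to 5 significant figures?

27.894

Checks: |WF| = 12.10 ✓; ∠(WF, FK) = 90.00° ✓; |FK| = 24.80 ✓; |ZK| = 41.96 ✓.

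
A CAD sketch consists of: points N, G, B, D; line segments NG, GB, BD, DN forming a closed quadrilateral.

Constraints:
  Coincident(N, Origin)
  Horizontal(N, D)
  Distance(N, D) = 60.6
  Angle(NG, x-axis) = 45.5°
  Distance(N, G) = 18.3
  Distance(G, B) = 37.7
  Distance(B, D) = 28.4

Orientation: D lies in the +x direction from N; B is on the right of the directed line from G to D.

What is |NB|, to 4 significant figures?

40.28

Checks: |GB| = 37.70 ✓; |BD| = 28.40 ✓.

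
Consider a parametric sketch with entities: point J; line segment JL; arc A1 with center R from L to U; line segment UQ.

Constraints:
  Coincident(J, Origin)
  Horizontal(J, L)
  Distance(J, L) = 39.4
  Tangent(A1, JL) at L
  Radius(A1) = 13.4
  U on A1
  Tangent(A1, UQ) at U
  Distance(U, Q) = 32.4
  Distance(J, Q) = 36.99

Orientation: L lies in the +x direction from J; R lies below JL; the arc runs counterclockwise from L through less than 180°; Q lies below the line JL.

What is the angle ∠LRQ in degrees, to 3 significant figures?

128°

J is at the origin; J and L share the same y with |JL| = 39.4 and L on the +x side, so L = (39.4, 0.00). Tangency of A1 to JL means the radius RL is perpendicular to JL, so R = L + (0, -13.4) = (39.4, -13.4). Since RU ⟂ UQ (tangency), |RQ| = √(13.4² + 32.4²) = 35.1 regardless of where U sits on A1. So Q lies on both circle(J, 36.99) and circle(R, 35.1); the below-JL intersection is Q = (11.8, -35.1). U is the foot of the tangent from Q: U = (27.7, -6.82).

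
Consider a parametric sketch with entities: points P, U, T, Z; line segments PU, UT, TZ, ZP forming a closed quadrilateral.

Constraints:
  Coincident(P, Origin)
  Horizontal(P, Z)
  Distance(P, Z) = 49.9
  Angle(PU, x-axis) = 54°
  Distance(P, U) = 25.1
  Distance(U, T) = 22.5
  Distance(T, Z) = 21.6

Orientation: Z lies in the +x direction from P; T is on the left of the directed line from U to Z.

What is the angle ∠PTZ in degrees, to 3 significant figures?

101°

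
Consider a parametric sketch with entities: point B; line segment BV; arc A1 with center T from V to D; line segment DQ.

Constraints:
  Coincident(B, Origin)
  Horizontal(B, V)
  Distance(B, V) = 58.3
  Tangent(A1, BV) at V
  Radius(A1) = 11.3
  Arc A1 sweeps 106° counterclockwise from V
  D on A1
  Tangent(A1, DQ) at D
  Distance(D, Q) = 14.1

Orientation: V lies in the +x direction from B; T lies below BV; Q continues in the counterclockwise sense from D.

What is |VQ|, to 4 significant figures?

28.83

On A1, V sits at bearing 90° from T; a 106° counterclockwise sweep puts D at bearing 196°, so D = T + 11.3·(cos 196°, sin 196°) = (47.44, -14.41). Tangency of A1 to DQ means the radius TD is perpendicular to DQ, so DQ runs along (−sin 196°, cos 196°); with |DQ| = 14.1, Q = (51.32, -27.97). Then |VQ| = |Q − V| = 28.83.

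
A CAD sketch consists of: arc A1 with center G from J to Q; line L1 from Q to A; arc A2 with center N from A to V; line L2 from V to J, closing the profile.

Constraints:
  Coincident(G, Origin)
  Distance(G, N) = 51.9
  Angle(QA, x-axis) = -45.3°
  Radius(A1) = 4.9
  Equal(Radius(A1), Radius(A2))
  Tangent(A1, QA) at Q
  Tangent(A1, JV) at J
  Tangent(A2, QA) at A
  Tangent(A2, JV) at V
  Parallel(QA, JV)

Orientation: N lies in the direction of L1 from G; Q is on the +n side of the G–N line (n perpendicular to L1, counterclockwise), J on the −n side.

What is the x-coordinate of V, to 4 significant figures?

33.02

The slot axis is L1's direction at -45.3°, so u = (cos -45.3°, sin -45.3°) = (0.7034, -0.7108) and n = (−sin -45.3°, cos -45.3°) = (0.7108, 0.7034). G is at the origin and N lies 51.9 along u from G, so N = 51.9·u = (36.51, -36.89). Tangency of A1 to both parallel lines with radius 4.9 puts Q and J at G ± 4.9·n: Q = (3.483, 3.447), J = (-3.483, -3.447). Equal radii place A and V the same way about N: A = N + 4.9·n = (39.99, -33.44), V = N − 4.9·n = (33.02, -40.34). So V.x = 33.02.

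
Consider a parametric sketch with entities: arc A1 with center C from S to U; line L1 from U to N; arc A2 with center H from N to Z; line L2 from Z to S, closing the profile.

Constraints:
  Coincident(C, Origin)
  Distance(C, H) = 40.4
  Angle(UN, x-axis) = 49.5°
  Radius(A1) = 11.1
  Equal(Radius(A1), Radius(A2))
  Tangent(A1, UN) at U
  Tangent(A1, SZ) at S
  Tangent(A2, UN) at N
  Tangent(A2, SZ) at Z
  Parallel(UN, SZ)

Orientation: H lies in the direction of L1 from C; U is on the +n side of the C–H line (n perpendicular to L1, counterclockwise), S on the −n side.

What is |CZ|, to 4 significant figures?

41.90

The slot axis is L1's direction at 49.5°, so u = (cos 49.5°, sin 49.5°) = (0.6494, 0.7604) and n = (−sin 49.5°, cos 49.5°) = (-0.7604, 0.6494). C is at the origin and H lies 40.4 along u from C, so H = 40.4·u = (26.24, 30.72). Tangency of A1 to both parallel lines with radius 11.1 puts U and S at C ± 11.1·n: U = (-8.441, 7.209), S = (8.441, -7.209). Equal radii place N and Z the same way about H: N = H + 11.1·n = (17.80, 37.93), Z = H − 11.1·n = (34.68, 23.51). Then |CZ| = |Z − C| = 41.90.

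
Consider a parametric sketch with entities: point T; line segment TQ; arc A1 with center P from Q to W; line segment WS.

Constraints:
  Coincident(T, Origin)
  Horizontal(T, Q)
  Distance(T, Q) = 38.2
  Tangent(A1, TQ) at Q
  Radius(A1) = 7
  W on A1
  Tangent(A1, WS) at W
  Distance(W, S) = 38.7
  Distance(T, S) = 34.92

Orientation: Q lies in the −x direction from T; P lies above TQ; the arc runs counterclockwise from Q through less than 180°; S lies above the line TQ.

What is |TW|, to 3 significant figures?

32.7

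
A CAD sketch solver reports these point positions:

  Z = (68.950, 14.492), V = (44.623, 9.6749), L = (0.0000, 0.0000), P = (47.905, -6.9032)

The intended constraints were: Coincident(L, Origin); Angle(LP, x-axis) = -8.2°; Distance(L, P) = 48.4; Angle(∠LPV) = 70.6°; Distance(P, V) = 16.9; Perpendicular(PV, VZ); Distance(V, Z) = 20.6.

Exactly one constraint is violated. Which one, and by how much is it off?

Distance(V, Z) = 20.6 — off by 4.20.

L = (0.00, 0.00) ✓; LP at -8.200° ✓; |LP| = 48.40 ✓; ∠LPV = 70.60° ✓; |PV| = 16.90 ✓; ∠(PV, VZ) = 90.00° ✓; |VZ| = 24.80 ✗.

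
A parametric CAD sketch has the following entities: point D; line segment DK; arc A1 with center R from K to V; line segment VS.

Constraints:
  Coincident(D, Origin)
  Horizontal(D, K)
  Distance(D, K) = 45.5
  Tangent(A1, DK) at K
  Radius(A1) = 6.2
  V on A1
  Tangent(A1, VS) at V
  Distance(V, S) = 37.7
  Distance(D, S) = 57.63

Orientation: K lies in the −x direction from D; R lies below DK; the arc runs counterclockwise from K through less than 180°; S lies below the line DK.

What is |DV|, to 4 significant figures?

51.97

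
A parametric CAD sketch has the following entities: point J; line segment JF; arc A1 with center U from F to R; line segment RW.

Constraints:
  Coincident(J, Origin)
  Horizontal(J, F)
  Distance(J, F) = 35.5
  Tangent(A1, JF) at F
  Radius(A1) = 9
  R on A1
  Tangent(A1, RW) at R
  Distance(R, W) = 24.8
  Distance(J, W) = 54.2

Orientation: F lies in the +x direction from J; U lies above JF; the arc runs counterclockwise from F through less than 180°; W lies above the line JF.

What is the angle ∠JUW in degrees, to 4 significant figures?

117.8°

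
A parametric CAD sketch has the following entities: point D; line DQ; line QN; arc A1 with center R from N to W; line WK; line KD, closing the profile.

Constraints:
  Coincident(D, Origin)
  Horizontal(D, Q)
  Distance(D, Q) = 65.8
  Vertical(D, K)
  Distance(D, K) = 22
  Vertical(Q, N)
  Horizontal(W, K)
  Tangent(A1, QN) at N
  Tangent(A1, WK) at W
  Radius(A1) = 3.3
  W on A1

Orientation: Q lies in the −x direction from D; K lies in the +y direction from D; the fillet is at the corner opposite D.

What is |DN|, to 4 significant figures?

68.41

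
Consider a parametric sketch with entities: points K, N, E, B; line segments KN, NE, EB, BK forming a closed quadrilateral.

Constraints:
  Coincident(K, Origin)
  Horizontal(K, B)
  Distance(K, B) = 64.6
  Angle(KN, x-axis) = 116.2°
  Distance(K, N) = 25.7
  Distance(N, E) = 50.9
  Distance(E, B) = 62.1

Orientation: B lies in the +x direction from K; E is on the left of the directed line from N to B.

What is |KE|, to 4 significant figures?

60.27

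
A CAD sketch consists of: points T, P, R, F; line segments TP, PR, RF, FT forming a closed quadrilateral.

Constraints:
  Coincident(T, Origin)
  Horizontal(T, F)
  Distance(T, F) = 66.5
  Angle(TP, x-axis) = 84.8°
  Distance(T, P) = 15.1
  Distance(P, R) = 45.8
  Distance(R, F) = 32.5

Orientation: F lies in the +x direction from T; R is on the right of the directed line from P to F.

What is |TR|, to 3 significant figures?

39.5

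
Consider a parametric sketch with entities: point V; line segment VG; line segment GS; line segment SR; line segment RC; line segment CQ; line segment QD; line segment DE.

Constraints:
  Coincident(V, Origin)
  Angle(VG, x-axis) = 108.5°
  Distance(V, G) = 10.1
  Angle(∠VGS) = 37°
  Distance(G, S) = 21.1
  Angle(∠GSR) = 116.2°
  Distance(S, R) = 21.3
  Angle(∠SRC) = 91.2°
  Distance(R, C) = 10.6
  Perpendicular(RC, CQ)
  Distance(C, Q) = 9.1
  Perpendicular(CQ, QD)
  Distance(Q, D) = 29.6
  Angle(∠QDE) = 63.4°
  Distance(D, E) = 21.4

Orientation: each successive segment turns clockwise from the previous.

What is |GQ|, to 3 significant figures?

23.2

V is at the origin; VG runs at 108.5° with length 10.1, so G = (-3.20, 9.58). ∠VGS = 37.0° gives GS at -34.5° from the x-axis; with |GS| = 21.1, S = (14.2, -2.37). ∠GSR = 116.2° gives SR at -98.3° from the x-axis; with |SR| = 21.3, R = (11.1, -23.5). ∠SRC = 91.2° gives RC at 173° from the x-axis; with |RC| = 10.6, C = (0.591, -22.1). The perpendicularity gives CQ at right angles to RC, so CQ runs at 82.9°; with |CQ| = 9.1, Q = (1.72, -13.1). Then |GQ| = |Q − G| = 23.2.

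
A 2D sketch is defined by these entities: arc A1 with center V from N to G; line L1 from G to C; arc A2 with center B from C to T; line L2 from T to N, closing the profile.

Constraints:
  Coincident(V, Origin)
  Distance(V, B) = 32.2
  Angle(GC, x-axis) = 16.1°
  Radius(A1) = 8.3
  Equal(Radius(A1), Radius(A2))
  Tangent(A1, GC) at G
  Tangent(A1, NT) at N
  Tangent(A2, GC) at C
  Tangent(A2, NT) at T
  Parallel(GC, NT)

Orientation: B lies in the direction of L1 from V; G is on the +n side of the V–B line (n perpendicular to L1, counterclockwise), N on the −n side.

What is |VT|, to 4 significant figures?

33.25

Tangency of A1 to both parallel lines with radius 8.3 puts G and N at V ± 8.3·n: G = (-2.302, 7.974), N = (2.302, -7.974). Equal radii place C and T the same way about B: C = B + 8.3·n = (28.64, 16.90), T = B − 8.3·n = (33.24, 0.9551). Then |VT| = |T − V| = 33.25.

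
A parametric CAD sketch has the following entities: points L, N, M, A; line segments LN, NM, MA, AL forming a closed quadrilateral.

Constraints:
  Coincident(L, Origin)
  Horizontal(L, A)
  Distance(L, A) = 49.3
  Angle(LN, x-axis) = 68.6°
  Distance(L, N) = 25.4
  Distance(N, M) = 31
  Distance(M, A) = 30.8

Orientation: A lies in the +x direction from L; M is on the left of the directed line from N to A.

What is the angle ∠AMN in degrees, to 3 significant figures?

97.6°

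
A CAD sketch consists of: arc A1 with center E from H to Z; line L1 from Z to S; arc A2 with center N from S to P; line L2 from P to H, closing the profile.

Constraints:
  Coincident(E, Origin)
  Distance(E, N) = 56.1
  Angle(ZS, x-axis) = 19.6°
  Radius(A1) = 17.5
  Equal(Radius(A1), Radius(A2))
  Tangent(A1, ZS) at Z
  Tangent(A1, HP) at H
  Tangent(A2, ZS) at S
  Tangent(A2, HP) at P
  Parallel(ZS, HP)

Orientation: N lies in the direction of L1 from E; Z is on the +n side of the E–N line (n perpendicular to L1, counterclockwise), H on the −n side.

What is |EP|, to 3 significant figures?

58.8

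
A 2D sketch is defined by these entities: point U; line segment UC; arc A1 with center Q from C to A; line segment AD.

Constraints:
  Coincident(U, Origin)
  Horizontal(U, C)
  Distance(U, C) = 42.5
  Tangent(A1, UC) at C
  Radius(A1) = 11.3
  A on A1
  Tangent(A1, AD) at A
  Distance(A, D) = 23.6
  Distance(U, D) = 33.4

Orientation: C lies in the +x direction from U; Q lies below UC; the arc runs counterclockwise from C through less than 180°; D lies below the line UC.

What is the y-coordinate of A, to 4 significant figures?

-5.636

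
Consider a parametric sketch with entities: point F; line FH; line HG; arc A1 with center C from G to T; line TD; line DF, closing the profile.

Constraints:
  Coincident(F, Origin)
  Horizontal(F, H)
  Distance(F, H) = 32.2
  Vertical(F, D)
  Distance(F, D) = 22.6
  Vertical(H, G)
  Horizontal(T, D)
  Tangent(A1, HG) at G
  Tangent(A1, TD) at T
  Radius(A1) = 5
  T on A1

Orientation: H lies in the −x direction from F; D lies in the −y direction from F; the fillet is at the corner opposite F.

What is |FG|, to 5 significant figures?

36.696

F is at the origin; FH is horizontal with |FH| = 32.2 and H on the −x side, so H = (-32.200, 0.0000). F and D share the same x with |FD| = 22.6 and D on the −y side, so D = (0.0000, -22.600). The virtual corner opposite F is at (-32.200, -22.600). Tangency of A1 to HG means the radius CG is perpendicular to HG and since A1 is tangent to TD there, CT ⟂ TD, with radius 5.0, so the center C sits 5.0 in from both sides at C = (-27.200, -17.600). That places the tangent points at G = (-32.200, -17.600) on HG and T = (-27.200, -22.600) on TD. Then |FG| = |G − F| = 36.696.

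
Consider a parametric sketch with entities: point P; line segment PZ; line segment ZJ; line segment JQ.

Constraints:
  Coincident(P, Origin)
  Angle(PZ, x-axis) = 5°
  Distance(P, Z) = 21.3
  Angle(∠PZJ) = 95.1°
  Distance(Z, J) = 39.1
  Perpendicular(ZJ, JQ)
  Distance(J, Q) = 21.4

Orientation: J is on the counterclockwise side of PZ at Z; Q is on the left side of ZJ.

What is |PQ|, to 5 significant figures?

40.994

P is at the origin; PZ runs at 5.0° with length 21.3, so Z = 21.3·(cos 5.0°, sin 5.0°) = (21.219, 1.8564). ∠PZJ = 95.1°, so ZJ runs at 5.0° + (180° − 95.1°) = 89.900° from the x-axis; with |ZJ| = 39.1, J = Z + 39.1·(cos 89.900°, sin 89.900°) = (21.287, 40.956). The perpendicularity gives JQ at right angles to ZJ; with |JQ| = 21.4 on the left of ZJ, Q = J + 21.4·(-1.0000, 0.0017453) = (-0.11278, 40.994). Then |PQ| = |Q − P| = 40.994.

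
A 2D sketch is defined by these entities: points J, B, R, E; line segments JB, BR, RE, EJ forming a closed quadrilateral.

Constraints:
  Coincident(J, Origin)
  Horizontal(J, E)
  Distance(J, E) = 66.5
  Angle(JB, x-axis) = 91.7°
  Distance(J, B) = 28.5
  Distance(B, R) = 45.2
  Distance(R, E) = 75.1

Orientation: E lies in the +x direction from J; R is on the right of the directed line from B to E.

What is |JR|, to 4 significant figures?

17.68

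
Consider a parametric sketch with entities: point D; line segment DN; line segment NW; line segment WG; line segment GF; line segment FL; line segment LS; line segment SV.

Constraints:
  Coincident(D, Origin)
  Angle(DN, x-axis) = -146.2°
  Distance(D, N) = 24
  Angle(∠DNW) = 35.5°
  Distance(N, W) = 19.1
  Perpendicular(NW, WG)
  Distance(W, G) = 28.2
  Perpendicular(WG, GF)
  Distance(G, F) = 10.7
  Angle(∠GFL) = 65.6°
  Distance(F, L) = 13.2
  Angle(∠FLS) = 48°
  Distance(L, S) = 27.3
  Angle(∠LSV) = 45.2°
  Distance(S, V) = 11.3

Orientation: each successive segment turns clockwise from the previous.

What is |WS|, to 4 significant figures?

41.59

D is at the origin; DN runs at -146.2° with length 24.0, so N = (-19.94, -13.35). ∠DNW = 35.5° gives NW at 69.30° from the x-axis; with |NW| = 19.1, W = (-13.19, 4.516). NW is perpendicular to WG, so WG runs at -20.70°; with |WG| = 28.2, G = (13.19, -5.452). WG is perpendicular to GF, so GF runs at -110.7°; with |GF| = 10.7, F = (9.405, -15.46). ∠GFL = 65.6° gives FL at 134.9° from the x-axis; with |FL| = 13.2, L = (0.08758, -6.111). ∠FLS = 48.0° gives LS at 2.900° from the x-axis; with |LS| = 27.3, S = (27.35, -4.730). Then |WS| = |S − W| = 41.59.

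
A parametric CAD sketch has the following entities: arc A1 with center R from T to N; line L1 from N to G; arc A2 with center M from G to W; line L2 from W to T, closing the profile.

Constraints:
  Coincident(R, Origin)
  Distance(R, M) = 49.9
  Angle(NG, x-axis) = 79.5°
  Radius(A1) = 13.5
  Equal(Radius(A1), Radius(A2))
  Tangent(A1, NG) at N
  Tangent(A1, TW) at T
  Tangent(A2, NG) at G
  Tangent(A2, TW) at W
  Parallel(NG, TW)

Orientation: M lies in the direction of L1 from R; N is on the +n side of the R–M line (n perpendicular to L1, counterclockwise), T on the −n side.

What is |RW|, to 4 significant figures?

51.69

The slot axis is L1's direction at 79.5°, so u = (cos 79.5°, sin 79.5°) = (0.1822, 0.9833) and n = (−sin 79.5°, cos 79.5°) = (-0.9833, 0.1822). R is at the origin and M lies 49.9 along u from R, so M = 49.9·u = (9.094, 49.06). Tangency of A1 to both parallel lines with radius 13.5 puts N and T at R ± 13.5·n: N = (-13.27, 2.460), T = (13.27, -2.460). Equal radii place G and W the same way about M: G = M + 13.5·n = (-4.180, 51.52), W = M − 13.5·n = (22.37, 46.60). Then |RW| = |W − R| = 51.69.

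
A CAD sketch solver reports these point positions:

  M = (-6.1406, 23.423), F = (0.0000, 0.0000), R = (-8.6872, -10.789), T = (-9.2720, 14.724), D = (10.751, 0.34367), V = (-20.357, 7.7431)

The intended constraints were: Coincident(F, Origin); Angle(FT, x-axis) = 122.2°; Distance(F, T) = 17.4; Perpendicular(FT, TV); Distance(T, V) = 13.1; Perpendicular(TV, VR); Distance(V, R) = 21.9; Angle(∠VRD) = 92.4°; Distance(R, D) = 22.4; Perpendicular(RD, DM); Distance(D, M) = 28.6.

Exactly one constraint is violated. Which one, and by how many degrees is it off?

Perpendicular(RD, DM) — off by 6.40°.

F = (0.00, 0.00) ✓; FT at 122.2° ✓; |FT| = 17.40 ✓; ∠(FT, TV) = 90.00° ✓; |TV| = 13.10 ✓; ∠(TV, VR) = 90.00° ✓; |VR| = 21.90 ✓; ∠VRD = 92.40° ✓; |RD| = 22.40 ✓; ∠(RD, DM) = 96.40° ✗; |DM| = 28.60 ✓.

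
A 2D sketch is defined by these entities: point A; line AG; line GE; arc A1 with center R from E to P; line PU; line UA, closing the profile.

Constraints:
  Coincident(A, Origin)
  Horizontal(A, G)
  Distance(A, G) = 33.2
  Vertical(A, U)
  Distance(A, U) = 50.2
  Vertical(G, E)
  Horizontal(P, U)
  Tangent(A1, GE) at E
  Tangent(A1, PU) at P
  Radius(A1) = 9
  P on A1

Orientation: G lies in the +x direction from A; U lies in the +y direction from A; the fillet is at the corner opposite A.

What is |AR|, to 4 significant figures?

47.78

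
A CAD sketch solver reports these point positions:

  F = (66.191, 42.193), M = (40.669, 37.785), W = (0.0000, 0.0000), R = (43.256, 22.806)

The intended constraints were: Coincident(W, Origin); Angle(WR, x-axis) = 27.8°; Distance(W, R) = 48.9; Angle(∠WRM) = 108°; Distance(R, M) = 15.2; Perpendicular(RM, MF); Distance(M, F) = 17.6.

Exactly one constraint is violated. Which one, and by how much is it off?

Distance(M, F) = 17.6 — off by 8.30.

W = (0.00, 0.00) ✓; WR at 27.80° ✓; |WR| = 48.90 ✓; ∠WRM = 108.0° ✓; |RM| = 15.20 ✓; ∠(RM, MF) = 90.00° ✓; |MF| = 25.90 ✗.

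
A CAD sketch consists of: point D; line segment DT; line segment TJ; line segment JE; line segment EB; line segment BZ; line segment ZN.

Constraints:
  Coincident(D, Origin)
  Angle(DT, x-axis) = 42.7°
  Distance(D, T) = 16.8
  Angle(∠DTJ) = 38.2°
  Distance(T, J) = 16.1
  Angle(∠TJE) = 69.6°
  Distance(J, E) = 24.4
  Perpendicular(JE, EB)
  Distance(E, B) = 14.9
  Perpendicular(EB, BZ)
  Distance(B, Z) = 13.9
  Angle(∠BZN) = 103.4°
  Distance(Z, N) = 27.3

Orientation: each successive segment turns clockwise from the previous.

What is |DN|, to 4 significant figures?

12.60

D is at the origin; DT runs at 42.7° with length 16.8, so T = (12.35, 11.39). ∠DTJ = 38.2° gives TJ at -99.10° from the x-axis; with |TJ| = 16.1, J = (9.800, -4.504). ∠TJE = 69.6° gives JE at 150.5° from the x-axis; with |JE| = 24.4, E = (-11.44, 7.511). The perpendicularity gives EB at right angles to JE, so EB runs at 60.50°; with |EB| = 14.9, B = (-4.099, 20.48). EB ⟂ BZ, so BZ runs at -29.50°; with |BZ| = 13.9, Z = (7.999, 13.63). ∠BZN = 103.4° gives ZN at -106.1° from the x-axis; with |ZN| = 27.3, N = (0.4279, -12.59). Then |DN| = |N − D| = 12.60.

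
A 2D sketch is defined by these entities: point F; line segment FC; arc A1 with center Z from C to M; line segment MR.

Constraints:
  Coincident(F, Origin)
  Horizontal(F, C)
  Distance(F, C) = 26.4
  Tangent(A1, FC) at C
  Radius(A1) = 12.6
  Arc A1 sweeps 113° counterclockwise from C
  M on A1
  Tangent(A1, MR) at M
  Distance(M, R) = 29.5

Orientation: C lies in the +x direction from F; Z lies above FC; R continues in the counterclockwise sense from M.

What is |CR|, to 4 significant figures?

44.68

F is at the origin; FC is horizontal with |FC| = 26.4 and C on the +x side, so C = (26.40, 0.000). Since A1 is tangent to FC there, ZC ⟂ FC, so Z = C + (0, 12.6) = (26.40, 12.60). On A1, C sits at bearing -90° from Z; a 113° counterclockwise sweep puts M at bearing 23°, so M = Z + 12.6·(cos 23°, sin 23°) = (38.00, 17.52). Since A1 is tangent to MR there, ZM ⟂ MR, so MR runs along (−sin 23°, cos 23°); with |MR| = 29.5, R = (26.47, 44.68). Then |CR| = |R − C| = 44.68.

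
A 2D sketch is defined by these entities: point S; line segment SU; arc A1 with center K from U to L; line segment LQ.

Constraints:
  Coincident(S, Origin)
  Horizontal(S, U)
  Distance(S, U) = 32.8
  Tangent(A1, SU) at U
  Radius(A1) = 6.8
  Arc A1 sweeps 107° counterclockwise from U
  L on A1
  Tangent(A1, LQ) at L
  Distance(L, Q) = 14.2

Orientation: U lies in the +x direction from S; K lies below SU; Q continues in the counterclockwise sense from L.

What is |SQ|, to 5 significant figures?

37.782

S is at the origin; SU is horizontal with |SU| = 32.8 and U on the +x side, so U = (32.800, 0.0000). A1 meets SU tangentially, so KU is at right angles to SU, so K = U + (0, -6.8) = (32.800, -6.8000). On A1, U sits at bearing 90° from K; a 107° counterclockwise sweep puts L at bearing 197°, so L = K + 6.8·(cos 197°, sin 197°) = (26.297, -8.7881). Tangency of A1 to LQ means the radius KL is perpendicular to LQ, so LQ runs along (−sin 197°, cos 197°); with |LQ| = 14.2, Q = (30.449, -22.368). Then |SQ| = |Q − S| = 37.782.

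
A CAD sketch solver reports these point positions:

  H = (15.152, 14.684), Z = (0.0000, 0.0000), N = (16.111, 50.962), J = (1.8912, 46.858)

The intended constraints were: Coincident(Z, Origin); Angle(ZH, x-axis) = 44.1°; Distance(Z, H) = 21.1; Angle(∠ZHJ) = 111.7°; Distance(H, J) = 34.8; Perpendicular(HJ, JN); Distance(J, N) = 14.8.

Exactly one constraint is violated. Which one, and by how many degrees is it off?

Perpendicular(HJ, JN) — off by 6.30°.

Z = (0.00, 0.00) ✓; ZH at 44.10° ✓; |ZH| = 21.10 ✓; ∠ZHJ = 111.7° ✓; |HJ| = 34.80 ✓; ∠(HJ, JN) = 96.30° ✗; |JN| = 14.80 ✓.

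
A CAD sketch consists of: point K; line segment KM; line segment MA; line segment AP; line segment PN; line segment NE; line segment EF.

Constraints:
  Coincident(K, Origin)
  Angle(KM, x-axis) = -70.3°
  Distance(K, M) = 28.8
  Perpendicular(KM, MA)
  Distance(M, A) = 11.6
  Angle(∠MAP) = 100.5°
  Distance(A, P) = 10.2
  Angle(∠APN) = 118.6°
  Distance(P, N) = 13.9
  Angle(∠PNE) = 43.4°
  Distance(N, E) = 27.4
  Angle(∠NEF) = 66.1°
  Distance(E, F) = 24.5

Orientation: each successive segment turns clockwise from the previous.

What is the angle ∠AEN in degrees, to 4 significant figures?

40.10°

K is at the origin; KM runs at -70.3° with length 28.8, so M = (9.708, -27.11). KM is perpendicular to MA, so MA runs at -160.3°; with |MA| = 11.6, A = (-1.213, -31.02). ∠MAP = 100.5° gives AP at 120.2° from the x-axis; with |AP| = 10.2, P = (-6.344, -22.21). ∠APN = 118.6° gives PN at 58.80° from the x-axis; with |PN| = 13.9, N = (0.8571, -10.32). ∠PNE = 43.4° gives NE at -77.80° from the x-axis; with |NE| = 27.4, E = (6.647, -37.10). Then cos ∠AEN = EA·EN / (|EA||EN|), giving 40.10°.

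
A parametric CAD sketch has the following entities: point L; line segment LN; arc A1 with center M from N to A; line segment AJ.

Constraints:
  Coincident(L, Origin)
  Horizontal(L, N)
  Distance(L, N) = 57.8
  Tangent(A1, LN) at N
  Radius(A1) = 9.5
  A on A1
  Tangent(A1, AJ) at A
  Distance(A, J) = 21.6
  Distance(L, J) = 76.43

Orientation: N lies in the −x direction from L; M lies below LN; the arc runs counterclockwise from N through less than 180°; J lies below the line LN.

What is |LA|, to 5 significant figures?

67.658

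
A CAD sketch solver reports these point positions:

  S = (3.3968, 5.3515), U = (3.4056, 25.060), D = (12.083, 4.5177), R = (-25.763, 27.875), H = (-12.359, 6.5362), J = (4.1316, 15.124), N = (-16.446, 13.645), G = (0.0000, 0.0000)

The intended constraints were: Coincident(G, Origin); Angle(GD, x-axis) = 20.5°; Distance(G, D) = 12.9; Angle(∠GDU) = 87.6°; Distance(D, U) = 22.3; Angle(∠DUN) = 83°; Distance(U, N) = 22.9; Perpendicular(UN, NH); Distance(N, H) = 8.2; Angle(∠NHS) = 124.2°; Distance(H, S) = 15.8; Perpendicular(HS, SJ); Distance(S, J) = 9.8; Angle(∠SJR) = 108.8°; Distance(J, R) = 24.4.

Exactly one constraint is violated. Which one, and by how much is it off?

Distance(J, R) = 24.4 — off by 8.10.

G = (0.00, 0.00) ✓; GD at 20.50° ✓; |GD| = 12.90 ✓; ∠GDU = 87.60° ✓; |DU| = 22.30 ✓; ∠DUN = 83.00° ✓; |UN| = 22.90 ✓; ∠(UN, NH) = 90.00° ✓; |NH| = 8.200 ✓; ∠NHS = 124.2° ✓; |HS| = 15.80 ✓; ∠(HS, SJ) = 90.00° ✓; |SJ| = 9.800 ✓; ∠SJR = 108.8° ✓; |JR| = 32.50 ✗.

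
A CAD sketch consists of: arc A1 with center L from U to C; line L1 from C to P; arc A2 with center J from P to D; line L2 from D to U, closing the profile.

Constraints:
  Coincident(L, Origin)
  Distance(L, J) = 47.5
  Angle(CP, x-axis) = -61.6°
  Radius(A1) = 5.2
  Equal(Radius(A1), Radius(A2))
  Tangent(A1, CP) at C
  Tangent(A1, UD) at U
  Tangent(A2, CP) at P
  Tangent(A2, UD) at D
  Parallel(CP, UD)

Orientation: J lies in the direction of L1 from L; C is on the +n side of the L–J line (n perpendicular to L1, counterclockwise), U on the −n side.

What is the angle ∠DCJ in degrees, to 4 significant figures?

6.102°

The slot axis is L1's direction at -61.6°, so u = (cos -61.6°, sin -61.6°) = (0.4756, -0.8796) and n = (−sin -61.6°, cos -61.6°) = (0.8796, 0.4756). L is at the origin and J lies 47.5 along u from L, so J = 47.5·u = (22.59, -41.78). Tangency of A1 to both parallel lines with radius 5.2 puts C and U at L ± 5.2·n: C = (4.574, 2.473), U = (-4.574, -2.473). Equal radii place P and D the same way about J: P = J + 5.2·n = (27.17, -39.31), D = J − 5.2·n = (18.02, -44.26). Then cos ∠DCJ = CD·CJ / (|CD||CJ|), giving 6.102°.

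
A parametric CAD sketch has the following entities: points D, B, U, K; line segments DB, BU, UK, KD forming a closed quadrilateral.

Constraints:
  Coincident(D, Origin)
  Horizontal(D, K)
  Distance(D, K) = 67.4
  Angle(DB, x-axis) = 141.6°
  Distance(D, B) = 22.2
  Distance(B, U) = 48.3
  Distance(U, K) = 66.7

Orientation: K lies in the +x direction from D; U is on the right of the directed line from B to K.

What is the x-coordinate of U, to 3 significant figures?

6.85

Checks: |BU| = 48.30 ✓; |UK| = 66.70 ✓.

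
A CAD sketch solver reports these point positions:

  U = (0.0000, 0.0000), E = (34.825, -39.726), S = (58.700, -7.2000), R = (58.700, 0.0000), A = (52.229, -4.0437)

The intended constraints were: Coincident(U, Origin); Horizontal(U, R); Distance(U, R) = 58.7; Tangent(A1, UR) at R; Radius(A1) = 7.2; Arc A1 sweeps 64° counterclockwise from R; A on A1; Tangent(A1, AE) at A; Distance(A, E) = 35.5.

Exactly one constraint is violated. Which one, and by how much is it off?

Distance(A, E) = 35.5 — off by 4.20.

U = (0.00, 0.00) ✓; U.y = 0.00, R.y = 0.00 ✓; |UR| = 58.70 ✓; ∠(SR, RU) = 90.00° ✓; |SR| = 7.200 ✓; bearing(S→A) − bearing(S→R) = 64.00° ✓; |SA| = 7.200 ✓; ∠(SA, AE) = 90.00° ✓; |AE| = 39.70 ✗.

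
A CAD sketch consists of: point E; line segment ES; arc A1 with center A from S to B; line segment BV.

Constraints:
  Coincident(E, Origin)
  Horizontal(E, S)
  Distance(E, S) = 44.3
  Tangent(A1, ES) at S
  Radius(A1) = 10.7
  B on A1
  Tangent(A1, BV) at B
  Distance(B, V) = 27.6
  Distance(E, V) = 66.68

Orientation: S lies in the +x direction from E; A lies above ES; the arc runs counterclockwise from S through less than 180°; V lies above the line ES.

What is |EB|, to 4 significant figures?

56.07

E is at the origin; ES is horizontal with |ES| = 44.3 and S on the +x side, so S = (44.30, 0.000). The tangent condition forces AS to be normal to ES, so A = S + (0, 10.7) = (44.30, 10.70). Since AB ⟂ BV (tangency), |AV| = √(10.7² + 27.6²) = 29.60 regardless of where B sits on A1. So V lies on both circle(E, 66.68) and circle(A, 29.60); the above-ES intersection is V = (54.43, 38.51). B is the foot of the tangent from V: B = (55.00, 10.92).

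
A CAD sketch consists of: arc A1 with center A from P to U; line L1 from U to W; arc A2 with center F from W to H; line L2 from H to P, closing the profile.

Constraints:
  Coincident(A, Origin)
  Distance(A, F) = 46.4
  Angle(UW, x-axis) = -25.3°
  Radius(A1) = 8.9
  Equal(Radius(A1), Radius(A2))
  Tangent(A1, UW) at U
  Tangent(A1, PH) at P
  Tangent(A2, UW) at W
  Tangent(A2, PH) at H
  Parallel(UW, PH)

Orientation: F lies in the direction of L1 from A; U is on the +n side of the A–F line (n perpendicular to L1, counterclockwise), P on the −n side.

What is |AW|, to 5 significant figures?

47.246

Tangency of A1 to both parallel lines with radius 8.9 puts U and P at A ± 8.9·n: U = (3.8035, 8.0463), P = (-3.8035, -8.0463). Equal radii place W and H the same way about F: W = F + 8.9·n = (45.753, -11.783), H = F − 8.9·n = (38.146, -27.876). Then |AW| = |W − A| = 47.246.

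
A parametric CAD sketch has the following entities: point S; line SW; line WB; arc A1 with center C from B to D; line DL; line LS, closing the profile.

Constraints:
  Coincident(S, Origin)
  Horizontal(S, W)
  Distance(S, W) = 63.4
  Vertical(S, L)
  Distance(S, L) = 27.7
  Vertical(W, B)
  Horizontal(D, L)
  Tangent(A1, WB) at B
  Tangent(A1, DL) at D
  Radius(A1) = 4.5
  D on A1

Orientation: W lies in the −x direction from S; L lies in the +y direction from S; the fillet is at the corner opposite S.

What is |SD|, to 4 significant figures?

65.09

The virtual corner opposite S is at (-63.40, 27.70). Since A1 is tangent to WB there, CB ⟂ WB and since A1 is tangent to DL there, CD ⟂ DL, with radius 4.5, so the center C sits 4.5 in from both sides at C = (-58.90, 23.20). That places the tangent points at B = (-63.40, 23.20) on WB and D = (-58.90, 27.70) on DL. Then |SD| = |D − S| = 65.09.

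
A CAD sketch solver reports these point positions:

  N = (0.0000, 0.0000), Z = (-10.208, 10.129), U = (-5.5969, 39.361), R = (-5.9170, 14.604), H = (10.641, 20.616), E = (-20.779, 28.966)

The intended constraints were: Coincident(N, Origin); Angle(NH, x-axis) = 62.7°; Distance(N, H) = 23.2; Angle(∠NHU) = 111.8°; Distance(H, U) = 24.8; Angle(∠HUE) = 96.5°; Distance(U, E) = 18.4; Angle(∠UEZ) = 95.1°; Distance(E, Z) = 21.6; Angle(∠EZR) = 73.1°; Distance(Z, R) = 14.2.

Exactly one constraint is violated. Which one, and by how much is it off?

Distance(Z, R) = 14.2 — off by 8.00.

N = (0.00, 0.00) ✓; NH at 62.70° ✓; |NH| = 23.20 ✓; ∠NHU = 111.8° ✓; |HU| = 24.80 ✓; ∠HUE = 96.50° ✓; |UE| = 18.40 ✓; ∠UEZ = 95.10° ✓; |EZ| = 21.60 ✓; ∠EZR = 73.10° ✓; |ZR| = 6.200 ✗.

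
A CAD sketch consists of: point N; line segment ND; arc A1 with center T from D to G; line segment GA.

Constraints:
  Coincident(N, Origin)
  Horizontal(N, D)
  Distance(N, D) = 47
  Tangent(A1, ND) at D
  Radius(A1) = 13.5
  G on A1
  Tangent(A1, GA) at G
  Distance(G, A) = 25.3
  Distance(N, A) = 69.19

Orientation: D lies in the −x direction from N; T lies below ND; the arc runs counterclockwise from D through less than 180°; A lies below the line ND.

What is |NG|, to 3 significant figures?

62.3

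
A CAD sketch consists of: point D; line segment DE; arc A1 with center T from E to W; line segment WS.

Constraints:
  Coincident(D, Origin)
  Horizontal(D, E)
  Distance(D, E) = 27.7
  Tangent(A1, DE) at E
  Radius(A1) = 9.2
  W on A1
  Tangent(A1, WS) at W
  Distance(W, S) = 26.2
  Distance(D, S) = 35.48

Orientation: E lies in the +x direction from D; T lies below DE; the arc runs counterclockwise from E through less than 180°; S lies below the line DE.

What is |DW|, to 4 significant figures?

20.07

D is at the origin; DE is horizontal with |DE| = 27.7 and E on the +x side, so E = (27.70, 0.000). Tangency of A1 to DE means the radius TE is perpendicular to DE, so T = E + (0, -9.2) = (27.70, -9.200). Since TW ⟂ WS (tangency), |TS| = √(9.2² + 26.2²) = 27.77 regardless of where W sits on A1. So S lies on both circle(D, 35.48) and circle(T, 27.77); the below-DE intersection is S = (13.25, -32.91). W is the foot of the tangent from S: W = (18.70, -7.286).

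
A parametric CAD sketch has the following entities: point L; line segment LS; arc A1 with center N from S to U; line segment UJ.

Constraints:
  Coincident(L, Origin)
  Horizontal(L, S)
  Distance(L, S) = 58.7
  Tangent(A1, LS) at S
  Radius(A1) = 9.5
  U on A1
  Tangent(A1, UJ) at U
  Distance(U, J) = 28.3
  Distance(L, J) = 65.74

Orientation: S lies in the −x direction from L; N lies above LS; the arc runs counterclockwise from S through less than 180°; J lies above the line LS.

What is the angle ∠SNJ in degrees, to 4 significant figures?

169.1°

Checks: |NU| = 9.500 ✓; ∠(NU, UJ) = 90.00° ✓; |UJ| = 28.30 ✓; |LJ| = 65.74 ✓.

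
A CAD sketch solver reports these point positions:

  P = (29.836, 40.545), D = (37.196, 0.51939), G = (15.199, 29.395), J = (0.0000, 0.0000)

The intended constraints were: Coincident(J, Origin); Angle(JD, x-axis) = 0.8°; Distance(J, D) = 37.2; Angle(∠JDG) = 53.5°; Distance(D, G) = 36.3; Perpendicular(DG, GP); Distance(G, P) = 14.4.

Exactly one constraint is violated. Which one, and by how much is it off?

Distance(G, P) = 14.4 — off by 4.00.

J = (0.00, 0.00) ✓; JD at 0.8000° ✓; |JD| = 37.20 ✓; ∠JDG = 53.50° ✓; |DG| = 36.30 ✓; ∠(DG, GP) = 90.00° ✓; |GP| = 18.40 ✗.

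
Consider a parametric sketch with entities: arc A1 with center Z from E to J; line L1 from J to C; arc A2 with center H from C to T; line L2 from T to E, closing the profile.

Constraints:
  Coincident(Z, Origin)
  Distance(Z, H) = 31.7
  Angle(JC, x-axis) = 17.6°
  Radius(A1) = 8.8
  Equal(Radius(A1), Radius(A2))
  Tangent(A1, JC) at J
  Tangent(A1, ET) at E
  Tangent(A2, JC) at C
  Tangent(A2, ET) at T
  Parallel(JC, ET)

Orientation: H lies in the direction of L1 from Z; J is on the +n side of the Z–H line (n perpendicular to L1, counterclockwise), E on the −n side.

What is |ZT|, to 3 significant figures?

32.9

The slot axis is L1's direction at 17.6°, so u = (cos 17.6°, sin 17.6°) = (0.953, 0.302) and n = (−sin 17.6°, cos 17.6°) = (-0.302, 0.953). Z is at the origin and H lies 31.7 along u from Z, so H = 31.7·u = (30.2, 9.59). Tangency of A1 to both parallel lines with radius 8.8 puts J and E at Z ± 8.8·n: J = (-2.66, 8.39), E = (2.66, -8.39). Equal radii place C and T the same way about H: C = H + 8.8·n = (27.6, 18.0), T = H − 8.8·n = (32.9, 1.20). Then |ZT| = |T − Z| = 32.9.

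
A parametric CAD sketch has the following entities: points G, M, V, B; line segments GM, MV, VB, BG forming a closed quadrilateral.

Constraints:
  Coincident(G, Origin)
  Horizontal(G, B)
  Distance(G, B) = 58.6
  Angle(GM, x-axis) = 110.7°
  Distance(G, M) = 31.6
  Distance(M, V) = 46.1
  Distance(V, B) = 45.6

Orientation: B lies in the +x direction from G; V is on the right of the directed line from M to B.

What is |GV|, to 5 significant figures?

16.639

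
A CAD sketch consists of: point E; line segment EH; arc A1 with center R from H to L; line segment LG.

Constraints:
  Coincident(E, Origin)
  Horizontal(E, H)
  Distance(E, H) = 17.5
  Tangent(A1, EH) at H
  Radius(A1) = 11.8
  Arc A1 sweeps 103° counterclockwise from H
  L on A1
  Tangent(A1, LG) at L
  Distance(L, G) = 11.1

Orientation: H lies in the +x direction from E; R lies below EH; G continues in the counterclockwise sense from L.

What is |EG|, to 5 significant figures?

26.661

On A1, H sits at bearing 90° from R; a 103° counterclockwise sweep puts L at bearing 193°, so L = R + 11.8·(cos 193°, sin 193°) = (6.0024, -14.454). The tangent condition forces RL to be normal to LG, so LG runs along (−sin 193°, cos 193°); with |LG| = 11.1, G = (8.4994, -25.270). Then |EG| = |G − E| = 26.661.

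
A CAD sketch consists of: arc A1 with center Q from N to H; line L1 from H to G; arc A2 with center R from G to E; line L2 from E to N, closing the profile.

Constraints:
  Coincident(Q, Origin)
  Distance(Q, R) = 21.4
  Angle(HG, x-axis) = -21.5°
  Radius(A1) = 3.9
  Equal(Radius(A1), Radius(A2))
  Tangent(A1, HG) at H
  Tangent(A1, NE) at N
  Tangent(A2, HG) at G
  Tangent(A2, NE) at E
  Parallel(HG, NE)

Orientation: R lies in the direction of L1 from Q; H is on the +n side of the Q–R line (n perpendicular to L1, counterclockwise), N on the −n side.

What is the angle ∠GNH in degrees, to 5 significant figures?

69.974°

Tangency of A1 to both parallel lines with radius 3.9 puts H and N at Q ± 3.9·n: H = (1.4294, 3.6286), N = (-1.4294, -3.6286). Equal radii place G and E the same way about R: G = R + 3.9·n = (21.340, -4.2145), E = R − 3.9·n = (18.482, -11.472). Then cos ∠GNH = NG·NH / (|NG||NH|), giving 69.974°.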